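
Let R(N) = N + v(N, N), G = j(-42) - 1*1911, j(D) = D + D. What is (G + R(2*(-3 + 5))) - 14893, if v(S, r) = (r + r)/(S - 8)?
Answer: -16886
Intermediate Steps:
j(D) = 2*D
v(S, r) = 2*r/(-8 + S) (v(S, r) = (2*r)/(-8 + S) = 2*r/(-8 + S))
G = -1995 (G = 2*(-42) - 1*1911 = -84 - 1911 = -1995)
R(N) = N + 2*N/(-8 + N)
(G + R(2*(-3 + 5))) - 14893 = (-1995 + (2*(-3 + 5))*(-6 + 2*(-3 + 5))/(-8 + 2*(-3 + 5))) - 14893 = (-1995 + (2*2)*(-6 + 2*2)/(-8 + 2*2)) - 14893 = (-1995 + 4*(-6 + 4)/(-8 + 4)) - 14893 = (-1995 + 4*(-2)/(-4)) - 14893 = (-1995 + 4*(-¼)*(-2)) - 14893 = (-1995 + 2) - 14893 = -1993 - 14893 = -16886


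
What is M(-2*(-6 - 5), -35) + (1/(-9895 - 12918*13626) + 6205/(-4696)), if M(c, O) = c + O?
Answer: -10452795442505/729875654424 ≈ -14.321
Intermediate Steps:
M(c, O) = O + c
M(-2*(-6 - 5), -35) + (1/(-9895 - 12918*13626) + 6205/(-4696)) = (-35 - 2*(-6 - 5)) + (1/(-9895 - 12918*13626) + 6205/(-4696)) = (-35 - 2*(-11)) + ((1/13626)/(-22813) + 6205*(-1/4696)) = (-35 + 22) + (-1/22813*1/13626 - 6205/4696) = -13 + (-1/310849938 - 6205/4696) = -13 - 964411934993/729875654424 = -10452795442505/729875654424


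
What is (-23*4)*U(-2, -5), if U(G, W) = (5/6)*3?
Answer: -230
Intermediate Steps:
U(G, W) = 5/2 (U(G, W) = (5*(⅙))*3 = (⅚)*3 = 5/2)
(-23*4)*U(-2, -5) = -23*4*(5/2) = -92*5/2 = -230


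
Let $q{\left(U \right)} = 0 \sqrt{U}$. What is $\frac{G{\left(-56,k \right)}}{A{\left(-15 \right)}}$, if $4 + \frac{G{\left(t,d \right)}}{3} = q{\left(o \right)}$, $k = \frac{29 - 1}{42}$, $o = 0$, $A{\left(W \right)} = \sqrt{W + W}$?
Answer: $\frac{2 i \sqrt{30}}{5} \approx 2.1909 i$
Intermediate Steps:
$A{\left(W \right)} = \sqrt{2} \sqrt{W}$ ($A{\left(W \right)} = \sqrt{2 W} = \sqrt{2} \sqrt{W}$)
$k = \frac{2}{3}$ ($k = \left(29 - 1\right) \frac{1}{42} = 28 \cdot \frac{1}{42} = \frac{2}{3} \approx 0.66667$)
$q{\left(U \right)} = 0$
$G{\left(t,d \right)} = -12$ ($G{\left(t,d \right)} = -12 + 3 \cdot 0 = -12 + 0 = -12$)
$\frac{G{\left(-56,k \right)}}{A{\left(-15 \right)}} = - \frac{12}{\sqrt{2} \sqrt{-15}} = - \frac{12}{\sqrt{2} i \sqrt{15}} = - \frac{12}{i \sqrt{30}} = - 12 \left(- \frac{i \sqrt{30}}{30}\right) = \frac{2 i \sqrt{30}}{5}$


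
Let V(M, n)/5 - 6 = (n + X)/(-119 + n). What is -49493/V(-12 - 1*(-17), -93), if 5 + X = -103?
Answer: -10492516/7365 ≈ -1424.6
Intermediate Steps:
X = -108 (X = -5 - 103 = -108)
V(M, n) = 30 + 5*(-108 + n)/(-119 + n) (V(M, n) = 30 + 5*((n - 108)/(-119 + n)) = 30 + 5*((-108 + n)/(-119 + n)) = 30 + 5*(-108 + n)/(-119 + n))
-49493/V(-12 - 1*(-17), -93) = -49493*(-119 - 93)/(5*(-822 + 7*(-93))) = -49493*(-212/(5*(-822 - 651))) = -49493/(5*(-1/212)*(-1473)) = -49493/7365/212 = -49493*212/7365 = -10492516/7365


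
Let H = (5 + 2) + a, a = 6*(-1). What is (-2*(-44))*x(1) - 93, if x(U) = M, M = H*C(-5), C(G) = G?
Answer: -533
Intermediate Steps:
a = -6
H = 1 (H = (5 + 2) - 6 = 7 - 6 = 1)
M = -5 (M = 1*(-5) = -5)
x(U) = -5
(-2*(-44))*x(1) - 93 = -2*(-44)*(-5) - 93 = 88*(-5) - 93 = -440 - 93 = -533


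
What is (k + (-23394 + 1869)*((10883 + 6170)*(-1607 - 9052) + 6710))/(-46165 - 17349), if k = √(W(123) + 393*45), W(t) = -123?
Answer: -355673654175/5774 - √17562/63514 ≈ -6.1599e+7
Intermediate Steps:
k = √17562 (k = √(-123 + 393*45) = √(-123 + 17685) = √17562 ≈ 132.52)
(k + (-23394 + 1869)*((10883 + 6170)*(-1607 - 9052) + 6710))/(-46165 - 17349) = (√17562 + (-23394 + 1869)*((10883 + 6170)*(-1607 - 9052) + 6710))/(-46165 - 17349) = (√17562 - 21525*(17053*(-10659) + 6710))/(-63514) = (√17562 - 21525*(-181767927 + 6710))*(-1/63514) = (√17562 - 21525*(-181761217))*(-1/63514) = (√17562 + 3912410195925)*(-1/63514) = (3912410195925 + √17562)*(-1/63514) = -355673654175/5774 - √17562/63514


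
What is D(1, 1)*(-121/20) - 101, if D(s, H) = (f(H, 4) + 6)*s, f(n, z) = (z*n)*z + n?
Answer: -4803/20 ≈ -240.15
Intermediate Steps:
f(n, z) = n + n*z² (f(n, z) = (n*z)*z + n = n*z² + n = n + n*z²)
D(s, H) = s*(6 + 17*H) (D(s, H) = (H*(1 + 4²) + 6)*s = (H*(1 + 16) + 6)*s = (H*17 + 6)*s = (17*H + 6)*s = (6 + 17*H)*s = s*(6 + 17*H))
D(1, 1)*(-121/20) - 101 = (1*(6 + 17*1))*(-121/20) - 101 = (1*(6 + 17))*(-121*1/20) - 101 = (1*23)*(-121/20) - 101 = 23*(-121/20) - 101 = -2783/20 - 101 = -4803/20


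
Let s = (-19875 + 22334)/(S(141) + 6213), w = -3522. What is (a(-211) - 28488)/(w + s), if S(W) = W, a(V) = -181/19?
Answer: 3440392362/425150251 ≈ 8.0922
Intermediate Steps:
a(V) = -181/19 (a(V) = -181*1/19 = -181/19)
s = 2459/6354 (s = (-19875 + 22334)/(141 + 6213) = 2459/6354 ≈ 0.38700)
(a(-211) - 28488)/(w + s) = (-181/19 - 28488)/(-3522 + 2459/6354) = -541453/(19*(-22376329/6354)) = -541453/19*(-6354/22376329) = 3440392362/425150251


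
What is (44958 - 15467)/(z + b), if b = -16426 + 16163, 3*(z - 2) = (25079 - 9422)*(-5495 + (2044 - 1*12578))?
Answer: -29491/83655612 ≈ -0.00035253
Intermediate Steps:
z = -83655349 (z = 2 + ((25079 - 9422)*(-5495 + (2044 - 1*12578)))/3 = 2 + (15657*(-5495 + (2044 - 12578)))/3 = 2 + (15657*(-5495 - 10534))/3 = 2 + (15657*(-16029))/3 = 2 + (⅓)*(-250966053) = 2 - 83655351 = -83655349)
b = -263
(44958 - 15467)/(z + b) = (44958 - 15467)/(-83655349 - 263) = 29491/(-83655612) = 29491*(-1/83655612) = -29491/83655612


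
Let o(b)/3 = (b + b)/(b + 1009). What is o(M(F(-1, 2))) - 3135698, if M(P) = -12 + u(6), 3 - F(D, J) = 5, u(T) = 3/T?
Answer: -2085239216/665 ≈ -3.1357e+6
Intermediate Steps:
F(D, J) = -2 (F(D, J) = 3 - 1*5 = 3 - 5 = -2)
M(P) = -23/2 (M(P) = -12 + 3/6 = -12 + 3*(⅙) = -12 + ½ = -23/2)
o(b) = 6*b/(1009 + b) (o(b) = 3*((b + b)/(b + 1009)) = 3*((2*b)/(1009 + b)) = 3*(2*b/(1009 + b)) = 6*b/(1009 + b))
o(M(F(-1, 2))) - 3135698 = 6*(-23/2)/(1009 - 23/2) - 3135698 = 6*(-23/2)/(1995/2) - 3135698 = 6*(-23/2)*(2/1995) - 3135698 = -46/665 - 3135698 = -2085239216/665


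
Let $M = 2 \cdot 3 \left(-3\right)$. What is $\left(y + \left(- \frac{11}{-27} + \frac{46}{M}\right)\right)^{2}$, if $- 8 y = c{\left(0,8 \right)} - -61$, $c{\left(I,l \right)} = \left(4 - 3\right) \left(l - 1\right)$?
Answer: $\frac{330625}{2916} \approx 113.38$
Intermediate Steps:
$c{\left(I,l \right)} = -1 + l$ ($c{\left(I,l \right)} = 1 \left(-1 + l\right) = -1 + l$)
$M = -18$ ($M = 6 \left(-3\right) = -18$)
$y = - \frac{17}{2}$ ($y = - \frac{\left(-1 + 8\right) - -61}{8} = - \frac{7 + 61}{8} = \left(- \frac{1}{8}\right) 68 = - \frac{17}{2} \approx -8.5$)
$\left(y + \left(- \frac{11}{-27} + \frac{46}{M}\right)\right)^{2} = \left(- \frac{17}{2} + \left(- \frac{11}{-27} + \frac{46}{-18}\right)\right)^{2} = \left(- \frac{17}{2} + \left(\left(-11\right) \left(- \frac{1}{27}\right) + 46 \left(- \frac{1}{18}\right)\right)\right)^{2} = \left(- \frac{17}{2} + \left(\frac{11}{27} - \frac{23}{9}\right)\right)^{2} = \left(- \frac{17}{2} - \frac{58}{27}\right)^{2} = \left(- \frac{575}{54}\right)^{2} = \frac{330625}{2916}$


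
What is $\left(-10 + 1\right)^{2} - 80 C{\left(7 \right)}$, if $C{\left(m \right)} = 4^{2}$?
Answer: $-1199$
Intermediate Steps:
$C{\left(m \right)} = 16$
$\left(-10 + 1\right)^{2} - 80 C{\left(7 \right)} = \left(-10 + 1\right)^{2} - 1280 = \left(-9\right)^{2} - 1280 = 81 - 1280 = -1199$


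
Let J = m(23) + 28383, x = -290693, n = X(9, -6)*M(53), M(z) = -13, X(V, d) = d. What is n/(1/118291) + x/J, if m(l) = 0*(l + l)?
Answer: 261881078641/28383 ≈ 9.2267e+6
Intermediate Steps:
m(l) = 0 (m(l) = 0*(2*l) = 0)
n = 78 (n = -6*(-13) = 78)
J = 28383 (J = 0 + 28383 = 28383)
n/(1/118291) + x/J = 78/(1/118291) - 290693/28383 = 78/(1/118291) - 290693*1/28383 = 78*118291 - 290693/28383 = 9226698 - 290693/28383 = 261881078641/28383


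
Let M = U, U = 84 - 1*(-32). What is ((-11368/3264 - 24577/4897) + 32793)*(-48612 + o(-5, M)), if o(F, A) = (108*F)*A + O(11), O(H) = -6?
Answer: -1214615470486845/332996 ≈ -3.6475e+9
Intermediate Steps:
U = 116 (U = 84 + 32 = 116)
M = 116
o(F, A) = -6 + 108*A*F (o(F, A) = (108*F)*A - 6 = 108*A*F - 6 = -6 + 108*A*F)
((-11368/3264 - 24577/4897) + 32793)*(-48612 + o(-5, M)) = ((-11368/3264 - 24577/4897) + 32793)*(-48612 + (-6 + 108*116*(-5))) = ((-11368*1/3264 - 24577*1/4897) + 32793)*(-48612 + (-6 - 62640)) = ((-1421/408 - 24577/4897) + 32793)*(-48612 - 62646) = (-16986053/1997976 + 32793)*(-111258) = (65502640915/1997976)*(-111258) = -1214615470486845/332996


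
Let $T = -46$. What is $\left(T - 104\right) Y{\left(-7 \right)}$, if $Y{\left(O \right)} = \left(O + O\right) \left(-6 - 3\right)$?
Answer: $-18900$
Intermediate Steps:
$Y{\left(O \right)} = - 18 O$ ($Y{\left(O \right)} = 2 O \left(-9\right) = - 18 O$)
$\left(T - 104\right) Y{\left(-7 \right)} = \left(-46 - 104\right) \left(\left(-18\right) \left(-7\right)\right) = \left(-150\right) 126 = -18900$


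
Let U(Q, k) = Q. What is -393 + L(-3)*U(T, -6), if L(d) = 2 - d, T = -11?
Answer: -448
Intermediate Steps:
-393 + L(-3)*U(T, -6) = -393 + (2 - 1*(-3))*(-11) = -393 + (2 + 3)*(-11) = -393 + 5*(-11) = -393 - 55 = -448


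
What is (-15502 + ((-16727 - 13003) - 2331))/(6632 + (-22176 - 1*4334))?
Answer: 47563/19878 ≈ 2.3927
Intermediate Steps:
(-15502 + ((-16727 - 13003) - 2331))/(6632 + (-22176 - 1*4334)) = (-15502 + (-29730 - 2331))/(6632 + (-22176 - 4334)) = (-15502 - 32061)/(6632 - 26510) = -47563/(-19878) = -47563*(-1/19878) = 47563/19878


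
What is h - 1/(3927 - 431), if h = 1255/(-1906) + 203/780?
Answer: -258881969/649679160 ≈ -0.39848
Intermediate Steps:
h = -295991/743340 (h = 1255*(-1/1906) + 203*(1/780) = -1255/1906 + 203/780 = -295991/743340 ≈ -0.39819)
h - 1/(3927 - 431) = -295991/743340 - 1/(3927 - 431) = -295991/743340 - 1/3496 = -258881969/649679160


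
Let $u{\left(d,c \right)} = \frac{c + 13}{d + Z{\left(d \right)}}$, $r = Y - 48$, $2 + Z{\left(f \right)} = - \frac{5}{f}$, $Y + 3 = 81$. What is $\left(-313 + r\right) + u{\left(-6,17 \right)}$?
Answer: $- \frac{12349}{43} \approx -287.19$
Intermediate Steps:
$Y = 78$ ($Y = -3 + 81 = 78$)
$Z{\left(f \right)} = -2 - \frac{5}{f}$
$r = 30$ ($r = 78 - 48 = 30$)
$u{\left(d,c \right)} = \frac{13 + c}{-2 + d - \frac{5}{d}}$ ($u{\left(d,c \right)} = \frac{c + 13}{d - \left(2 + \frac{5}{d}\right)} = \frac{13 + c}{-2 + d - \frac{5}{d}}$)
$\left(-313 + r\right) + u{\left(-6,17 \right)} = \left(-313 + 30\right) - - \frac{6 \left(13 + 17\right)}{5 - - 6 \left(-2 - 6\right)} = -283 - \left(-6\right) \frac{1}{5 - \left(-6\right) \left(-8\right)} 30 = -283 - \left(-6\right) \frac{1}{5 - 48} \cdot 30 = -283 - \left(-6\right) \frac{1}{-43} \cdot 30 = -283 - \left(-6\right) \left(- \frac{1}{43}\right) 30 = -283 - \frac{180}{43} = - \frac{12349}{43}$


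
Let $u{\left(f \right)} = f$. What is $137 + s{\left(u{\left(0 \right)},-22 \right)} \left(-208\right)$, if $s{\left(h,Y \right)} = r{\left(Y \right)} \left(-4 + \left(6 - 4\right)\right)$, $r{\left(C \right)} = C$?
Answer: $-9015$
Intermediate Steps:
$s{\left(h,Y \right)} = - 2 Y$ ($s{\left(h,Y \right)} = Y \left(-4 + \left(6 - 4\right)\right) = Y \left(-4 + 2\right) = Y \left(-2\right) = - 2 Y$)
$137 + s{\left(u{\left(0 \right)},-22 \right)} \left(-208\right) = 137 + \left(-2\right) \left(-22\right) \left(-208\right) = 137 + 44 \left(-208\right) = 137 - 9152 = -9015$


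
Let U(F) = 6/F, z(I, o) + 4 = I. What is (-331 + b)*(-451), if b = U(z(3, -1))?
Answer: 151987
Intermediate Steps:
z(I, o) = -4 + I
b = -6 (b = 6/(-4 + 3) = 6/(-1) = 6*(-1) = -6)
(-331 + b)*(-451) = (-331 - 6)*(-451) = -337*(-451) = 151987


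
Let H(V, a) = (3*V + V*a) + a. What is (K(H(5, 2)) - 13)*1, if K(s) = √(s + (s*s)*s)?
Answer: -13 + 3*√2190 ≈ 127.39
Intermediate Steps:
H(V, a) = a + 3*V + V*a
K(s) = √(s + s³) (K(s) = √(s + s²*s) = √(s + s³))
(K(H(5, 2)) - 13)*1 = (√((2 + 3*5 + 5*2) + (2 + 3*5 + 5*2)³) - 13)*1 = (√((2 + 15 + 10) + (2 + 15 + 10)³) - 13)*1 = (√(27 + 27³) - 13)*1 = (√(27 + 19683) - 13)*1 = (√19710 - 13)*1 = (3*√2190 - 13)*1 = (-13 + 3*√2190)*1 = -13 + 3*√2190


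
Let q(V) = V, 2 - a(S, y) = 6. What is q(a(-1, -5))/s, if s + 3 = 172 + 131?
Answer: -1/75 ≈ -0.013333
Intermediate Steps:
a(S, y) = -4 (a(S, y) = 2 - 1*6 = 2 - 6 = -4)
s = 300 (s = -3 + (172 + 131) = -3 + 303 = 300)
q(a(-1, -5))/s = -4/300 = -4*1/300 = -1/75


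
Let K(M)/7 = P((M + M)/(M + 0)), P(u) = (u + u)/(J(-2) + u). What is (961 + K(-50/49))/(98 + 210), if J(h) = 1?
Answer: 2911/924 ≈ 3.1504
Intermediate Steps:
P(u) = 2*u/(1 + u) (P(u) = (u + u)/(1 + u) = (2*u)/(1 + u) = 2*u/(1 + u))
K(M) = 28/3 (K(M) = 7*(2*((M + M)/(M + 0))/(1 + (M + M)/(M + 0))) = 7*(2*((2*M)/M)/(1 + (2*M)/M)) = 7*(2*2/(1 + 2)) = 7*(2*2/3) = 7*(2*2*(⅓)) = 7*(4/3) = 28/3)
(961 + K(-50/49))/(98 + 210) = (961 + 28/3)/(98 + 210) = (2911/3)/308 = (2911/3)*(1/308) = 2911/924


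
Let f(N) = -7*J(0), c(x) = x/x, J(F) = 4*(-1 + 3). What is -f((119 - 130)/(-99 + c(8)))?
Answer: 56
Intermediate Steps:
J(F) = 8 (J(F) = 4*2 = 8)
c(x) = 1
f(N) = -56 (f(N) = -7*8 = -56)
-f((119 - 130)/(-99 + c(8))) = -1*(-56) = 56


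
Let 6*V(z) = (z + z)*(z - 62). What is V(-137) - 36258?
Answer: -81511/3 ≈ -27170.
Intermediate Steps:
V(z) = z*(-62 + z)/3 (V(z) = ((z + z)*(z - 62))/6 = ((2*z)*(-62 + z))/6 = (2*z*(-62 + z))/6 = z*(-62 + z)/3)
V(-137) - 36258 = (1/3)*(-137)*(-62 - 137) - 36258 = (1/3)*(-137)*(-199) - 36258 = 27263/3 - 36258 = -81511/3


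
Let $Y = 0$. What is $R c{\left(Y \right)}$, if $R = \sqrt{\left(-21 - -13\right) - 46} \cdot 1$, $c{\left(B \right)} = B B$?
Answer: $0$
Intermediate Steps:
$c{\left(B \right)} = B^{2}$
$R = 3 i \sqrt{6}$ ($R = \sqrt{\left(-21 + 13\right) - 46} \cdot 1 = \sqrt{-8 - 46} \cdot 1 = \sqrt{-54} \cdot 1 = 3 i \sqrt{6} \cdot 1 = 3 i \sqrt{6} \approx 7.3485 i$)
$R c{\left(Y \right)} = 3 i \sqrt{6} \cdot 0^{2} = 3 i \sqrt{6} \cdot 0 = 0$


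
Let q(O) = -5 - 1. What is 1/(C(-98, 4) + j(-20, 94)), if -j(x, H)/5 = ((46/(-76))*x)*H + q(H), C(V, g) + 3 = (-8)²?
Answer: -19/106371 ≈ -0.00017862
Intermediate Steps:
q(O) = -6
C(V, g) = 61 (C(V, g) = -3 + (-8)² = -3 + 64 = 61)
j(x, H) = 30 + 115*H*x/38 (j(x, H) = -5*(((46/(-76))*x)*H - 6) = -5*(((46*(-1/76))*x)*H - 6) = -5*((-23*x/38)*H - 6) = -5*(-23*H*x/38 - 6) = -5*(-6 - 23*H*x/38) = 30 + 115*H*x/38)
1/(C(-98, 4) + j(-20, 94)) = 1/(61 + (30 + (115/38)*94*(-20))) = 1/(61 + (30 - 108100/19)) = 1/(61 - 107530/19) = 1/(-106371/19) = -19/106371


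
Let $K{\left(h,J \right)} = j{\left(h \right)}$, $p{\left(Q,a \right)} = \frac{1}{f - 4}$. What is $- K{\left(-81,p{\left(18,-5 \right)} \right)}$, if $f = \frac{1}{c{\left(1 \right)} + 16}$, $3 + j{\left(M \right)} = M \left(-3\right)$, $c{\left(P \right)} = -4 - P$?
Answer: $-240$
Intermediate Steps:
$j{\left(M \right)} = -3 - 3 M$ ($j{\left(M \right)} = -3 + M \left(-3\right) = -3 - 3 M$)
$f = \frac{1}{11}$ ($f = \frac{1}{\left(-4 - 1\right) + 16} = \frac{1}{-5 + 16} = \frac{1}{11} \approx 0.090909$)
$p{\left(Q,a \right)} = - \frac{11}{43}$ ($p{\left(Q,a \right)} = \frac{1}{\frac{1}{11} - 4} = \frac{1}{- \frac{43}{11}} = - \frac{11}{43}$)
$K{\left(h,J \right)} = -3 - 3 h$
$- K{\left(-81,p{\left(18,-5 \right)} \right)} = - (-3 - -243) = - (-3 + 243) = \left(-1\right) 240 = -240$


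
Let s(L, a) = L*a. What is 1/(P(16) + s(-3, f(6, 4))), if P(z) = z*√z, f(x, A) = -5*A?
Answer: 1/124 ≈ 0.0080645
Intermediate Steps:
P(z) = z^(3/2)
1/(P(16) + s(-3, f(6, 4))) = 1/(16^(3/2) - (-15)*4) = 1/(64 - 3*(-20)) = 1/(64 + 60) = 1/124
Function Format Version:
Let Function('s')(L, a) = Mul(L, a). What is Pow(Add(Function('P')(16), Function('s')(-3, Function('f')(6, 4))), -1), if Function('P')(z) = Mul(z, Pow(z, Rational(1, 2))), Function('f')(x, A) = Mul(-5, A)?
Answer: Rational(1, 124) ≈ 0.0080645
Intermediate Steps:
Function('P')(z) = Pow(z, Rational(3, 2))
Pow(Add(Function('P')(16), Function('s')(-3, Function('f')(6, 4))), -1) = Pow(Add(Pow(16, Rational(3, 2)), Mul(-3, Mul(-5, 4))), -1) = Pow(Add(64, Mul(-3, -20)), -1) = Pow(Add(64, 60), -1) = Pow(124, -1) = Rational(1, 124)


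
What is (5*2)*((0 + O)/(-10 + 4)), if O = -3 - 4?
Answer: 35/3 ≈ 11.667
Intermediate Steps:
O = -7
(5*2)*((0 + O)/(-10 + 4)) = (5*2)*((0 - 7)/(-10 + 4)) = 10*(-7/(-6)) = 10*(-7*(-⅙)) = 10*(7/6) = 35/3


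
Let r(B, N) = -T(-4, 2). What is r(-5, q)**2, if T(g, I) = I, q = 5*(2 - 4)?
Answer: 4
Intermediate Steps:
q = -10 (q = 5*(-2) = -10)
r(B, N) = -2 (r(B, N) = -1*2 = -2)
r(-5, q)**2 = (-2)**2 = 4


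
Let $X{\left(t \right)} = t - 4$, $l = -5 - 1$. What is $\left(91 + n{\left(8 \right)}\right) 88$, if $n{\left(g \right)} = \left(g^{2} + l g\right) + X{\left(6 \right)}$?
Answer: $9592$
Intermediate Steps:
$l = -6$ ($l = -5 - 1 = -6$)
$X{\left(t \right)} = -4 + t$
$n{\left(g \right)} = 2 + g^{2} - 6 g$ ($n{\left(g \right)} = \left(g^{2} - 6 g\right) + \left(-4 + 6\right) = \left(g^{2} - 6 g\right) + 2 = 2 + g^{2} - 6 g$)
$\left(91 + n{\left(8 \right)}\right) 88 = \left(91 + \left(2 + 8^{2} - 48\right)\right) 88 = \left(91 + \left(2 + 64 - 48\right)\right) 88 = \left(91 + 18\right) 88 = 109 \cdot 88 = 9592$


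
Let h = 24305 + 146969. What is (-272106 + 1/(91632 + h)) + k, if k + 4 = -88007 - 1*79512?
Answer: -115581101873/262906 ≈ -4.3963e+5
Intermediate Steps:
k = -167523 (k = -4 + (-88007 - 1*79512) = -4 + (-88007 - 79512) = -4 - 167519 = -167523)
h = 171274
(-272106 + 1/(91632 + h)) + k = (-272106 + 1/(91632 + 171274)) - 167523 = (-272106 + 1/262906) - 167523 = -71538300035/262906 - 167523 = -115581101873/262906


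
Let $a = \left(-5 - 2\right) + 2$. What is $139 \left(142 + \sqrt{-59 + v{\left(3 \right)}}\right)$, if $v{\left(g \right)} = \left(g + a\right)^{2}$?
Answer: $19738 + 139 i \sqrt{55} \approx 19738.0 + 1030.9 i$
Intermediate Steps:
$a = -5$ ($a = -7 + 2 = -5$)
$v{\left(g \right)} = \left(-5 + g\right)^{2}$ ($v{\left(g \right)} = \left(g - 5\right)^{2} = \left(-5 + g\right)^{2}$)
$139 \left(142 + \sqrt{-59 + v{\left(3 \right)}}\right) = 139 \left(142 + \sqrt{-59 + \left(-5 + 3\right)^{2}}\right) = 139 \left(142 + \sqrt{-59 + \left(-2\right)^{2}}\right) = 139 \left(142 + \sqrt{-59 + 4}\right) = 139 \left(142 + \sqrt{-55}\right) = 139 \left(142 + i \sqrt{55}\right) = 19738 + 139 i \sqrt{55}$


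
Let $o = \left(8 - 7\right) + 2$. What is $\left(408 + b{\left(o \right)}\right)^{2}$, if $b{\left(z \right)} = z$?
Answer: $168921$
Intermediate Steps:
$o = 3$ ($o = 1 + 2 = 3$)
$\left(408 + b{\left(o \right)}\right)^{2} = \left(408 + 3\right)^{2} = 411^{2} = 168921$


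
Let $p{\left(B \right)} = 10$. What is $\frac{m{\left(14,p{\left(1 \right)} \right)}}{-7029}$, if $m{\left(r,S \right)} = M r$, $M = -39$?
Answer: $\frac{182}{2343} \approx 0.077678$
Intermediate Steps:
$m{\left(r,S \right)} = - 39 r$
$\frac{m{\left(14,p{\left(1 \right)} \right)}}{-7029} = \frac{\left(-39\right) 14}{-7029} = \left(-546\right) \left(- \frac{1}{7029}\right) = \frac{182}{2343}$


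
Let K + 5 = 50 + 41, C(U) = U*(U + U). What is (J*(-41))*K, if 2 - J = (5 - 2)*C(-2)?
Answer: 77572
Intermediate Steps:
C(U) = 2*U² (C(U) = U*(2*U) = 2*U²)
K = 86 (K = -5 + (50 + 41) = -5 + 91 = 86)
J = -22 (J = 2 - (5 - 2)*2*(-2)² = 2 - 3*2*4 = 2 - 3*8 = 2 - 1*24 = 2 - 24 = -22)
(J*(-41))*K = -22*(-41)*86 = 902*86 = 77572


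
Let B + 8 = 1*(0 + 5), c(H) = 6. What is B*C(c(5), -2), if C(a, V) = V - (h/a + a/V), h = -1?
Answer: -7/2 ≈ -3.5000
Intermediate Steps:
C(a, V) = V + 1/a - a/V (C(a, V) = V - (-1/a + a/V) = V + (1/a - a/V) = V + 1/a - a/V)
B = -3 (B = -8 + 1*(0 + 5) = -8 + 1*5 = -8 + 5 = -3)
B*C(c(5), -2) = -3*(-2 + 1/6 - 1*6/(-2)) = -3*(-2 + ⅙ - 1*6*(-½)) = -3*(-2 + ⅙ + 3) = -3*7/6 = -7/2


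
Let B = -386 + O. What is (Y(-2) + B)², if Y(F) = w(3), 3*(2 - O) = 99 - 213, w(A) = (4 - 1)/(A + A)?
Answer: 477481/4 ≈ 1.1937e+5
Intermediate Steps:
w(A) = 3/(2*A) (w(A) = 3/((2*A)) = 3*(1/(2*A)) = 3/(2*A))
O = 40 (O = 2 - (99 - 213)/3 = 2 - ⅓*(-114) = 2 + 38 = 40)
Y(F) = ½ (Y(F) = (3/2)/3 = (3/2)*(⅓) = ½)
B = -346 (B = -386 + 40 = -346)
(Y(-2) + B)² = (½ - 346)² = (-691/2)² = 477481/4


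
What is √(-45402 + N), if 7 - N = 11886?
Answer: 7*I*√1169 ≈ 239.33*I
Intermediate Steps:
N = -11879 (N = 7 - 1*11886 = 7 - 11886 = -11879)
√(-45402 + N) = √(-45402 - 11879) = √(-57281) = 7*I*√1169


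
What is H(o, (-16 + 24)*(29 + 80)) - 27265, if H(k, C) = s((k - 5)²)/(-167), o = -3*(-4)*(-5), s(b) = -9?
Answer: -4553246/167 ≈ -27265.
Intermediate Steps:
o = -60 (o = 12*(-5) = -60)
H(k, C) = 9/167 (H(k, C) = -9/(-167) = -9*(-1/167) = 9/167)
H(o, (-16 + 24)*(29 + 80)) - 27265 = 9/167 - 27265 = -4553246/167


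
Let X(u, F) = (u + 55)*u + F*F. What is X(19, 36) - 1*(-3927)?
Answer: 6629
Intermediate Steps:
X(u, F) = F² + u*(55 + u) (X(u, F) = (55 + u)*u + F² = u*(55 + u) + F² = F² + u*(55 + u))
X(19, 36) - 1*(-3927) = (36² + 19² + 55*19) - 1*(-3927) = (1296 + 361 + 1045) + 3927 = 2702 + 3927 = 6629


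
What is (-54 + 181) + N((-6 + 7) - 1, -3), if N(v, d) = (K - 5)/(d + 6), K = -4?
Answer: 124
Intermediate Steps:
N(v, d) = -9/(6 + d) (N(v, d) = (-4 - 5)/(d + 6) = -9/(6 + d))
(-54 + 181) + N((-6 + 7) - 1, -3) = (-54 + 181) - 9/(6 - 3) = 127 - 9/3 = 127 - 9*⅓ = 127 - 3 = 124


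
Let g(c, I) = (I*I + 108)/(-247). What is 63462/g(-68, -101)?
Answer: -1205778/793 ≈ -1520.5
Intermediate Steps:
g(c, I) = -108/247 - I²/247 (g(c, I) = (I² + 108)*(-1/247) = (108 + I²)*(-1/247) = -108/247 - I²/247)
63462/g(-68, -101) = 63462/(-108/247 - 1/247*(-101)²) = 63462/(-108/247 - 1/247*10201) = 63462/(-108/247 - 10201/247) = 63462/(-793/19) = 63462*(-19/793) = -1205778/793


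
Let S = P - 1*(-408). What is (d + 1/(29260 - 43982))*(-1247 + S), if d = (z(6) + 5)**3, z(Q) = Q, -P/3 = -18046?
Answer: 1044392892319/14722 ≈ 7.0941e+7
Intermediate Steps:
P = 54138 (P = -3*(-18046) = 54138)
S = 54546 (S = 54138 - 1*(-408) = 54138 + 408 = 54546)
d = 1331 (d = (6 + 5)**3 = 11**3 = 1331)
(d + 1/(29260 - 43982))*(-1247 + S) = (1331 + 1/(29260 - 43982))*(-1247 + 54546) = (1331 + 1/(-14722))*53299 = (1331 - 1/14722)*53299 = (19594981/14722)*53299 = 1044392892319/14722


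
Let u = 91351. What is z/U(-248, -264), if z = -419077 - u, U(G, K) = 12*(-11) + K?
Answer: 127607/99 ≈ 1289.0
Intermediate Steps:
U(G, K) = -132 + K
z = -510428 (z = -419077 - 1*91351 = -419077 - 91351 = -510428)
z/U(-248, -264) = -510428/(-132 - 264) = -510428/(-396) = -510428*(-1/396) = 127607/99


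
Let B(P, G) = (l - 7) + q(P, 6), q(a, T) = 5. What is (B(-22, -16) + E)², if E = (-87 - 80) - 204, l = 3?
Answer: 136900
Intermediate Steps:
E = -371 (E = -167 - 204 = -371)
B(P, G) = 1 (B(P, G) = (3 - 7) + 5 = -4 + 5 = 1)
(B(-22, -16) + E)² = (1 - 371)² = (-370)² = 136900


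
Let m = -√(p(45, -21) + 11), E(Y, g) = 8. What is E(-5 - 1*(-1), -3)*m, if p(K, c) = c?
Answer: -8*I*√10 ≈ -25.298*I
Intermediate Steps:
m = -I*√10 (m = -√(-21 + 11) = -√(-10) = -I*√10 ≈ -3.1623*I)
E(-5 - 1*(-1), -3)*m = 8*(-I*√10) = -8*I*√10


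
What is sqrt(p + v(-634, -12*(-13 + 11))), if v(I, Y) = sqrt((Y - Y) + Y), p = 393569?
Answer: sqrt(393569 + 2*sqrt(6)) ≈ 627.35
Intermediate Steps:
v(I, Y) = sqrt(Y) (v(I, Y) = sqrt(0 + Y) = sqrt(Y))
sqrt(p + v(-634, -12*(-13 + 11))) = sqrt(393569 + sqrt(-12*(-13 + 11))) = sqrt(393569 + sqrt(-12*(-2))) = sqrt(393569 + sqrt(24)) = sqrt(393569 + 2*sqrt(6))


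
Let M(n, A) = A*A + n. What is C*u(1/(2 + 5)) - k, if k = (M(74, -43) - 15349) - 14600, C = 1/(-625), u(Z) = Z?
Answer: 122613749/4375 ≈ 28026.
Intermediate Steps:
M(n, A) = n + A² (M(n, A) = A² + n = n + A²)
C = -1/625 ≈ -0.0016000
k = -28026 (k = ((74 + (-43)²) - 15349) - 14600 = ((74 + 1849) - 15349) - 14600 = (1923 - 15349) - 14600 = -13426 - 14600 = -28026)
C*u(1/(2 + 5)) - k = -1/(625*(2 + 5)) - 1*(-28026) = -1/625/7 + 28026 = -1/625*⅐ + 28026 = -1/4375 + 28026 = 122613749/4375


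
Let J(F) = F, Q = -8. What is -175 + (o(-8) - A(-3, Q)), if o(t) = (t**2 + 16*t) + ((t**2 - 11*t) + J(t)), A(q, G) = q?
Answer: -92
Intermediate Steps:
o(t) = 2*t**2 + 6*t (o(t) = (t**2 + 16*t) + ((t**2 - 11*t) + t) = (t**2 + 16*t) + (t**2 - 10*t) = 2*t**2 + 6*t)
-175 + (o(-8) - A(-3, Q)) = -175 + (2*(-8)*(3 - 8) - 1*(-3)) = -175 + (2*(-8)*(-5) + 3) = -175 + (80 + 3) = -175 + 83 = -92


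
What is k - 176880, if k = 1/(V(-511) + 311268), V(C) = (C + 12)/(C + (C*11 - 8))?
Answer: -338050583034580/1911186019 ≈ -1.7688e+5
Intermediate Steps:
V(C) = (12 + C)/(-8 + 12*C) (V(C) = (12 + C)/(C + (11*C - 8)) = (12 + C)/(C + (-8 + 11*C)) = (12 + C)/(-8 + 12*C))
k = 6140/1911186019 (k = 1/((12 - 511)/(4*(-2 + 3*(-511))) + 311268) = 1/((¼)*(-499)/(-2 - 1533) + 311268) = 1/((¼)*(-499)/(-1535) + 311268) = 1/((¼)*(-1/1535)*(-499) + 311268) = 1/(499/6140 + 311268) = 1/(1911186019/6140) = 6140/1911186019 ≈ 3.2127e-6)
k - 176880 = 6140/1911186019 - 176880 = -338050583034580/1911186019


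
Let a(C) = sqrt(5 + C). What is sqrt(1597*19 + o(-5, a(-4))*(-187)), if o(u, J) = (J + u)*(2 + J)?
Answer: sqrt(32587) ≈ 180.52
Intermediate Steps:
o(u, J) = (2 + J)*(J + u)
sqrt(1597*19 + o(-5, a(-4))*(-187)) = sqrt(1597*19 + ((sqrt(5 - 4))**2 + 2*sqrt(5 - 4) + 2*(-5) + sqrt(5 - 4)*(-5))*(-187)) = sqrt(30343 + ((sqrt(1))**2 + 2*sqrt(1) - 10 + sqrt(1)*(-5))*(-187)) = sqrt(30343 + (1**2 + 2*1 - 10 + 1*(-5))*(-187)) = sqrt(30343 + (1 + 2 - 10 - 5)*(-187)) = sqrt(30343 - 12*(-187)) = sqrt(30343 + 2244) = sqrt(32587)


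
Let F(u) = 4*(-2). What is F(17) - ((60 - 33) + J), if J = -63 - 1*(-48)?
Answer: -20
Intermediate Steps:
J = -15 (J = -63 + 48 = -15)
F(u) = -8
F(17) - ((60 - 33) + J) = -8 - ((60 - 33) - 15) = -8 - (27 - 15) = -8 - 1*12 = -8 - 12 = -20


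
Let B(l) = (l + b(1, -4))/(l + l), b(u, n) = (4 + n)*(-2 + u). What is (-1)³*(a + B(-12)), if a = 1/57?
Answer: -59/114 ≈ -0.51754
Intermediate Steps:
b(u, n) = (-2 + u)*(4 + n)
a = 1/57 ≈ 0.017544
B(l) = ½ (B(l) = (l + (-8 - 2*(-4) + 4*1 - 4*1))/(l + l) = (l + (-8 + 8 + 4 - 4))/((2*l)) = (l + 0)*(1/(2*l)) = l*(1/(2*l)) = ½)
(-1)³*(a + B(-12)) = (-1)³*(1/57 + ½) = -1*59/114 = -59/114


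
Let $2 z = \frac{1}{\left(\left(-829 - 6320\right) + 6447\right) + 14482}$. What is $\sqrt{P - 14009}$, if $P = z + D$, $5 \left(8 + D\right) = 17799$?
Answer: $\frac{i \sqrt{1985700969590}}{13780} \approx 102.26 i$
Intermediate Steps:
$D = \frac{17759}{5}$ ($D = -8 + \frac{1}{5} \cdot 17799 = -8 + \frac{17799}{5} = \frac{17759}{5} \approx 3551.8$)
$z = \frac{1}{27560}$ ($z = \frac{1}{2 \left(\left(\left(-829 - 6320\right) + 6447\right) + 14482\right)} = \frac{1}{2 \left(\left(-7149 + 6447\right) + 14482\right)} = \frac{1}{2 \left(-702 + 14482\right)} = \frac{1}{2 \cdot 13780} = \frac{1}{2} \cdot \frac{1}{13780} = \frac{1}{27560} \approx 3.6284 \cdot 10^{-5}$)
$P = \frac{97887609}{27560}$ ($P = \frac{1}{27560} + \frac{17759}{5} = \frac{97887609}{27560} \approx 3551.8$)
$\sqrt{P - 14009} = \sqrt{\frac{97887609}{27560} - 14009} = \sqrt{- \frac{288200431}{27560}} = \frac{i \sqrt{1985700969590}}{13780}$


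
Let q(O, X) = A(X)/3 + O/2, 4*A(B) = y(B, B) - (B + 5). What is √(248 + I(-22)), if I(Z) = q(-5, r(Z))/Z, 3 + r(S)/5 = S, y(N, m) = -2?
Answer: √2229/3 ≈ 15.737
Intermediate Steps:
A(B) = -7/4 - B/4 (A(B) = (-2 - (B + 5))/4 = (-2 - (5 + B))/4 = (-2 + (-5 - B))/4 = (-7 - B)/4 = -7/4 - B/4)
r(S) = -15 + 5*S
q(O, X) = -7/12 + O/2 - X/12 (q(O, X) = (-7/4 - X/4)/3 + O/2 = (-7/4 - X/4)*(⅓) + O*(½) = (-7/12 - X/12) + O/2 = -7/12 + O/2 - X/12)
I(Z) = (-11/6 - 5*Z/12)/Z (I(Z) = (-7/12 + (½)*(-5) - (-15 + 5*Z)/12)/Z = (-7/12 - 5/2 + (5/4 - 5*Z/12))/Z = (-11/6 - 5*Z/12)/Z)
√(248 + I(-22)) = √(248 + (1/12)*(-22 - 5*(-22))/(-22)) = √(248 + (1/12)*(-1/22)*(-22 + 110)) = √(248 + (1/12)*(-1/22)*88) = √(248 - ⅓) = √(743/3) = √2229/3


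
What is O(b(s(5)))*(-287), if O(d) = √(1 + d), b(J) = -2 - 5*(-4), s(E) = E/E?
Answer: -287*√19 ≈ -1251.0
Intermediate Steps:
s(E) = 1
b(J) = 18 (b(J) = -2 + 20 = 18)
O(b(s(5)))*(-287) = √(1 + 18)*(-287) = √19*(-287) = -287*√19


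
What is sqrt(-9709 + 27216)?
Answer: sqrt(17507) ≈ 132.31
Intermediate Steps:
sqrt(-9709 + 27216) = sqrt(17507)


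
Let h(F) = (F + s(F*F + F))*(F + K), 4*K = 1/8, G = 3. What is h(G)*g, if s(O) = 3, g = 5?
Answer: 1455/16 ≈ 90.938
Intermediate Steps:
K = 1/32 (K = (¼)/8 = (¼)*(⅛) = 1/32 ≈ 0.031250)
h(F) = (3 + F)*(1/32 + F) (h(F) = (F + 3)*(F + 1/32) = (3 + F)*(1/32 + F))
h(G)*g = (3/32 + 3² + (97/32)*3)*5 = (3/32 + 9 + 291/32)*5 = (291/16)*5 = 1455/16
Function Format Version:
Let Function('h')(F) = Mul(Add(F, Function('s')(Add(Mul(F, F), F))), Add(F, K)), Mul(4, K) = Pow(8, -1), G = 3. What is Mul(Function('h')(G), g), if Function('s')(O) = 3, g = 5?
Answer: Rational(1455, 16) ≈ 90.938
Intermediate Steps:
K = Rational(1, 32) (K = Mul(Rational(1, 4), Pow(8, -1)) = Mul(Rational(1, 4), Rational(1, 8)) = Rational(1, 32) ≈ 0.031250)
Function('h')(F) = Mul(Add(3, F), Add(Rational(1, 32), F)) (Function('h')(F) = Mul(Add(F, 3), Add(F, Rational(1, 32))) = Mul(Add(3, F), Add(Rational(1, 32), F)))
Mul(Function('h')(G), g) = Mul(Add(Rational(3, 32), Pow(3, 2), Mul(Rational(97, 32), 3)), 5) = Mul(Add(Rational(3, 32), 9, Rational(291, 32)), 5) = Mul(Rational(291, 16), 5) = Rational(1455, 16)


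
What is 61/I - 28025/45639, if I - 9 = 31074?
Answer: -289439032/472865679 ≈ -0.61210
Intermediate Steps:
I = 31083 (I = 9 + 31074 = 31083)
61/I - 28025/45639 = 61/31083 - 28025/45639 = -289439032/472865679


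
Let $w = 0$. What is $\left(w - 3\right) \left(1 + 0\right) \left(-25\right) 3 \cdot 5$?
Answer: $1125$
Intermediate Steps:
$\left(w - 3\right) \left(1 + 0\right) \left(-25\right) 3 \cdot 5 = \left(0 - 3\right) \left(1 + 0\right) \left(-25\right) 3 \cdot 5 = \left(-3\right) 1 \left(-25\right) 15 = \left(-3\right) \left(-25\right) 15 = 75 \cdot 15 = 1125$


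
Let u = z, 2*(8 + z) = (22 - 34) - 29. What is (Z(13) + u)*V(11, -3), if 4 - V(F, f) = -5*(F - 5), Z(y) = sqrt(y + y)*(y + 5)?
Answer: -969 + 612*sqrt(26) ≈ 2151.6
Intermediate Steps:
z = -57/2 (z = -8 + ((22 - 34) - 29)/2 = -8 + (-12 - 29)/2 = -8 + (1/2)*(-41) = -8 - 41/2 = -57/2 ≈ -28.500)
Z(y) = sqrt(2)*sqrt(y)*(5 + y) (Z(y) = sqrt(2*y)*(5 + y) = (sqrt(2)*sqrt(y))*(5 + y) = sqrt(2)*sqrt(y)*(5 + y))
V(F, f) = -21 + 5*F (V(F, f) = 4 - (-5)*(F - 5) = 4 - (-5)*(-5 + F) = 4 - (25 - 5*F) = 4 + (-25 + 5*F) = -21 + 5*F)
u = -57/2 ≈ -28.500
(Z(13) + u)*V(11, -3) = (sqrt(2)*sqrt(13)*(5 + 13) - 57/2)*(-21 + 5*11) = (sqrt(2)*sqrt(13)*18 - 57/2)*(-21 + 55) = (18*sqrt(26) - 57/2)*34 = (-57/2 + 18*sqrt(26))*34 = -969 + 612*sqrt(26)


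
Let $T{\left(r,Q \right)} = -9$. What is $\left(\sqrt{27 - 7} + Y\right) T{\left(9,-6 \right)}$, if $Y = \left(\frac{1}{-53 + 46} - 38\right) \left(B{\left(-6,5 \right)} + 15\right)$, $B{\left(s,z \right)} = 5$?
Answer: $\frac{48060}{7} - 18 \sqrt{5} \approx 6825.5$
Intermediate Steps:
$Y = - \frac{5340}{7}$ ($Y = \left(\frac{1}{-53 + 46} - 38\right) \left(5 + 15\right) = \left(\frac{1}{-7} - 38\right) 20 = \left(- \frac{1}{7} - 38\right) 20 = \left(- \frac{267}{7}\right) 20 = - \frac{5340}{7} \approx -762.86$)
$\left(\sqrt{27 - 7} + Y\right) T{\left(9,-6 \right)} = \left(\sqrt{27 - 7} - \frac{5340}{7}\right) \left(-9\right) = \left(\sqrt{20} - \frac{5340}{7}\right) \left(-9\right) = \left(2 \sqrt{5} - \frac{5340}{7}\right) \left(-9\right) = \left(- \frac{5340}{7} + 2 \sqrt{5}\right) \left(-9\right) = \frac{48060}{7} - 18 \sqrt{5}$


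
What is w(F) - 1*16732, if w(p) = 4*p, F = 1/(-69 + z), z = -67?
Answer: -568889/34 ≈ -16732.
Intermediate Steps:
F = -1/136 (F = 1/(-69 - 67) = 1/(-136) = -1/136 ≈ -0.0073529)
w(F) - 1*16732 = 4*(-1/136) - 1*16732 = -1/34 - 16732 = -568889/34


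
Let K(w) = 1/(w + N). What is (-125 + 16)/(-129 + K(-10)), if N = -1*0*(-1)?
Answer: 1090/1291 ≈ 0.84431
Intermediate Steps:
N = 0 (N = 0*(-1) = 0)
K(w) = 1/w (K(w) = 1/(w + 0) = 1/w)
(-125 + 16)/(-129 + K(-10)) = (-125 + 16)/(-129 + 1/(-10)) = -109/(-129 - 1/10) = -109/(-1291/10) = -109*(-10/1291) = 1090/1291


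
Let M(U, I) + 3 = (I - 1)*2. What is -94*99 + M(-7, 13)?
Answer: -9285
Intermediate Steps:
M(U, I) = -5 + 2*I (M(U, I) = -3 + (I - 1)*2 = -3 + (-1 + I)*2 = -3 + (-2 + 2*I) = -5 + 2*I)
-94*99 + M(-7, 13) = -94*99 + (-5 + 2*13) = -9306 + (-5 + 26) = -9306 + 21 = -9285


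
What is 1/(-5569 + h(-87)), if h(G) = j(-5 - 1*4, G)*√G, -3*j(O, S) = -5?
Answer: -16707/93042008 - 5*I*√87/93042008 ≈ -0.00017956 - 5.0125e-7*I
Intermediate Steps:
j(O, S) = 5/3 (j(O, S) = -⅓*(-5) = 5/3)
h(G) = 5*√G/3
1/(-5569 + h(-87)) = 1/(-5569 + 5*√(-87)/3) = 1/(-5569 + 5*(I*√87)/3) = 1/(-5569 + 5*I*√87/3)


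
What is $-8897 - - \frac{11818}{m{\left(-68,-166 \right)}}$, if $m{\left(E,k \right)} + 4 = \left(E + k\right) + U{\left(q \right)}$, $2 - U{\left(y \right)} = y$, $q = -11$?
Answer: $- \frac{2013643}{225} \approx -8949.5$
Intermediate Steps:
$U{\left(y \right)} = 2 - y$
$m{\left(E,k \right)} = 9 + E + k$ ($m{\left(E,k \right)} = -4 + \left(\left(E + k\right) + \left(2 - -11\right)\right) = -4 + \left(\left(E + k\right) + \left(2 + 11\right)\right) = -4 + \left(\left(E + k\right) + 13\right) = -4 + \left(13 + E + k\right) = 9 + E + k$)
$-8897 - - \frac{11818}{m{\left(-68,-166 \right)}} = -8897 - - \frac{11818}{9 - 68 - 166} = -8897 - - \frac{11818}{-225} = -8897 - \left(-11818\right) \left(- \frac{1}{225}\right) = -8897 - \frac{11818}{225} = - \frac{2013643}{225}$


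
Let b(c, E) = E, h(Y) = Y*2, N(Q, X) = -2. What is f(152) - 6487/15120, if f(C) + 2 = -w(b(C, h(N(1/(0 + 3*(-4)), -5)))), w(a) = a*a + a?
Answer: -218167/15120 ≈ -14.429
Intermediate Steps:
h(Y) = 2*Y
w(a) = a + a**2 (w(a) = a**2 + a = a + a**2)
f(C) = -14 (f(C) = -2 - 2*(-2)*(1 + 2*(-2)) = -2 - (-4)*(1 - 4) = -2 - (-4)*(-3) = -2 - 1*12 = -2 - 12 = -14)
f(152) - 6487/15120 = -14 - 6487/15120 = -218167/15120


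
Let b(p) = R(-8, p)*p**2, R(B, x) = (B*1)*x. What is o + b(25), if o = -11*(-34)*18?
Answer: -118268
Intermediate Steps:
R(B, x) = B*x
b(p) = -8*p**3 (b(p) = (-8*p)*p**2 = -8*p**3)
o = 6732 (o = 374*18 = 6732)
o + b(25) = 6732 - 8*25**3 = 6732 - 8*15625 = 6732 - 125000 = -118268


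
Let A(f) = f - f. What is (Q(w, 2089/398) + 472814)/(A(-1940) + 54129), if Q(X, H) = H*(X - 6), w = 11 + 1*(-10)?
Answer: 188169527/21543342 ≈ 8.7345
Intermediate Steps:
A(f) = 0
w = 1 (w = 11 - 10 = 1)
Q(X, H) = H*(-6 + X)
(Q(w, 2089/398) + 472814)/(A(-1940) + 54129) = ((2089/398)*(-6 + 1) + 472814)/(0 + 54129) = ((2089*(1/398))*(-5) + 472814)/54129 = ((2089/398)*(-5) + 472814)*(1/54129) = (-10445/398 + 472814)*(1/54129) = (188169527/398)*(1/54129) = 188169527/21543342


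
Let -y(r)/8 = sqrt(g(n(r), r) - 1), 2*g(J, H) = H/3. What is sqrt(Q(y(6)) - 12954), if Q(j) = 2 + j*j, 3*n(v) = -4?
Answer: 2*I*sqrt(3238) ≈ 113.81*I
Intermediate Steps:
n(v) = -4/3 (n(v) = (1/3)*(-4) = -4/3)
g(J, H) = H/6 (g(J, H) = (H/3)/2 = H/6)
y(r) = -8*sqrt(-1 + r/6) (y(r) = -8*sqrt(r/6 - 1) = -8*sqrt(-1 + r/6))
Q(j) = 2 + j**2
sqrt(Q(y(6)) - 12954) = sqrt((2 + (-4*sqrt(-36 + 6*6)/3)**2) - 12954) = sqrt((2 + (-4*sqrt(-36 + 36)/3)**2) - 12954) = sqrt((2 + (-4*sqrt(0)/3)**2) - 12954) = sqrt((2 + (-4/3*0)**2) - 12954) = sqrt((2 + 0**2) - 12954) = sqrt((2 + 0) - 12954) = sqrt(2 - 12954) = sqrt(-12952) = 2*I*sqrt(3238)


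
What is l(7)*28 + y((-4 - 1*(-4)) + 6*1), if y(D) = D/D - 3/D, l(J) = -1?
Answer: -55/2 ≈ -27.500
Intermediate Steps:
y(D) = 1 - 3/D
l(7)*28 + y((-4 - 1*(-4)) + 6*1) = -1*28 + (-3 + ((-4 - 1*(-4)) + 6*1))/((-4 - 1*(-4)) + 6*1) = -28 + (-3 + ((-4 + 4) + 6))/((-4 + 4) + 6) = -28 + (-3 + (0 + 6))/(0 + 6) = -28 + (-3 + 6)/6 = -28 + (1/6)*3 = -28 + 1/2 = -55/2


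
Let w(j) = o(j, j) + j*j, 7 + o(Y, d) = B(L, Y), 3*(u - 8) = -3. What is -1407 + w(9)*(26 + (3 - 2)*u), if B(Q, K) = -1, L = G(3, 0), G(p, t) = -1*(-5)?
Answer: 1002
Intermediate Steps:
u = 7 (u = 8 + (1/3)*(-3) = 8 - 1 = 7)
G(p, t) = 5
L = 5
o(Y, d) = -8 (o(Y, d) = -7 - 1 = -8)
w(j) = -8 + j**2 (w(j) = -8 + j*j = -8 + j**2)
-1407 + w(9)*(26 + (3 - 2)*u) = -1407 + (-8 + 9**2)*(26 + (3 - 2)*7) = -1407 + (-8 + 81)*(26 + 1*7) = -1407 + 73*(26 + 7) = -1407 + 73*33 = -1407 + 2409 = 1002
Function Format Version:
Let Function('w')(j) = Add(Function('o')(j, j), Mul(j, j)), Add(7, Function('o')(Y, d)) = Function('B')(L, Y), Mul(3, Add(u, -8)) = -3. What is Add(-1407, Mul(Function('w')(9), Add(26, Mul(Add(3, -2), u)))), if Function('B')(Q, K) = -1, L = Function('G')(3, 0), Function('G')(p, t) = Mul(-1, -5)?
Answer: 1002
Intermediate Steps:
u = 7 (u = Add(8, Mul(Rational(1, 3), -3)) = Add(8, -1) = 7)
Function('G')(p, t) = 5
L = 5
Function('o')(Y, d) = -8 (Function('o')(Y, d) = Add(-7, -1) = -8)
Function('w')(j) = Add(-8, Pow(j, 2)) (Function('w')(j) = Add(-8, Mul(j, j)) = Add(-8, Pow(j, 2)))
Add(-1407, Mul(Function('w')(9), Add(26, Mul(Add(3, -2), u)))) = Add(-1407, Mul(Add(-8, Pow(9, 2)), Add(26, Mul(Add(3, -2), 7)))) = Add(-1407, Mul(Add(-8, 81), Add(26, Mul(1, 7)))) = Add(-1407, Mul(73, Add(26, 7))) = Add(-1407, Mul(73, 33)) = Add(-1407, 2409) = 1002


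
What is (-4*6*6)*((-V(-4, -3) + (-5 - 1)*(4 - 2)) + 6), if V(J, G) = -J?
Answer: 1440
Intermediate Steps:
(-4*6*6)*((-V(-4, -3) + (-5 - 1)*(4 - 2)) + 6) = (-4*6*6)*((-(-1)*(-4) + (-5 - 1)*(4 - 2)) + 6) = (-24*6)*((-1*4 - 6*2) + 6) = -144*((-4 - 12) + 6) = -144*(-16 + 6) = -144*(-10) = 1440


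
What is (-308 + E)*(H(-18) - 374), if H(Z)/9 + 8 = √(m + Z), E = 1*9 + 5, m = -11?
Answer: 131124 - 2646*I*√29 ≈ 1.3112e+5 - 14249.0*I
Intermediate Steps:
E = 14 (E = 9 + 5 = 14)
H(Z) = -72 + 9*√(-11 + Z)
(-308 + E)*(H(-18) - 374) = (-308 + 14)*((-72 + 9*√(-11 - 18)) - 374) = -294*((-72 + 9*√(-29)) - 374) = -294*((-72 + 9*(I*√29)) - 374) = -294*((-72 + 9*I*√29) - 374) = -294*(-446 + 9*I*√29) = 131124 - 2646*I*√29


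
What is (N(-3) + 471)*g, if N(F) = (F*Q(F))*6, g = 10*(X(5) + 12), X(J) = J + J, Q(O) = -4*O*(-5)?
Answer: 341220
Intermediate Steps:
Q(O) = 20*O
X(J) = 2*J
g = 220 (g = 10*(2*5 + 12) = 10*(10 + 12) = 10*22 = 220)
N(F) = 120*F² (N(F) = (F*(20*F))*6 = (20*F²)*6 = 120*F²)
(N(-3) + 471)*g = (120*(-3)² + 471)*220 = (120*9 + 471)*220 = (1080 + 471)*220 = 1551*220 = 341220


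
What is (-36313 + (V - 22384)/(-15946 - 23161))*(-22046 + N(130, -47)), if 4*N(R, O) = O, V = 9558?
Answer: 125295048922615/156428 ≈ 8.0098e+8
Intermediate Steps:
N(R, O) = O/4
(-36313 + (V - 22384)/(-15946 - 23161))*(-22046 + N(130, -47)) = (-36313 + (9558 - 22384)/(-15946 - 23161))*(-22046 + (¼)*(-47)) = (-36313 - 12826/(-39107))*(-22046 - 47/4) = (-36313 - 12826*(-1/39107))*(-88231/4) = (-36313 + 12826/39107)*(-88231/4) = -1420079665/39107*(-88231/4) = 125295048922615/156428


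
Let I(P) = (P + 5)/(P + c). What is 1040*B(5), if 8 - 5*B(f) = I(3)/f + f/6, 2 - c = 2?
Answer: 20696/15 ≈ 1379.7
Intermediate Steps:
c = 0 (c = 2 - 1*2 = 2 - 2 = 0)
I(P) = (5 + P)/P (I(P) = (P + 5)/(P + 0) = (5 + P)/P)
B(f) = 8/5 - 8/(15*f) - f/30 (B(f) = 8/5 - (((5 + 3)/3)/f + f/6)/5 = 8/5 - (((⅓)*8)/f + f*(⅙))/5 = 8/5 - (8/(3*f) + f/6)/5 = 8/5 - (f/6 + 8/(3*f))/5 = 8/5 + (-8/(15*f) - f/30) = 8/5 - 8/(15*f) - f/30)
1040*B(5) = 1040*((1/30)*(-16 - 1*5*(-48 + 5))/5) = 1040*((1/30)*(⅕)*(-16 - 1*5*(-43))) = 1040*((1/30)*(⅕)*(-16 + 215)) = 1040*((1/30)*(⅕)*199) = 1040*(199/150) = 20696/15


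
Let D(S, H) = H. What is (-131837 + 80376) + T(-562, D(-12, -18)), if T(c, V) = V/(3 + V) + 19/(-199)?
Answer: -51202596/995 ≈ -51460.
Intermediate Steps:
T(c, V) = -19/199 + V/(3 + V) (T(c, V) = V/(3 + V) + 19*(-1/199) = V/(3 + V) - 19/199 = -19/199 + V/(3 + V))
(-131837 + 80376) + T(-562, D(-12, -18)) = (-131837 + 80376) + 3*(-19 + 60*(-18))/(199*(3 - 18)) = -51461 + (3/199)*(-19 - 1080)/(-15) = -51461 + (3/199)*(-1/15)*(-1099) = -51461 + 1099/995 = -51202596/995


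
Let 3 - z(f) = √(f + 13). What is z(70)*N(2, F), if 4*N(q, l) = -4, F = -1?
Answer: -3 + √83 ≈ 6.1104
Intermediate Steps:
N(q, l) = -1 (N(q, l) = (¼)*(-4) = -1)
z(f) = 3 - √(13 + f) (z(f) = 3 - √(f + 13) = 3 - √(13 + f))
z(70)*N(2, F) = (3 - √(13 + 70))*(-1) = (3 - √83)*(-1) = -3 + √83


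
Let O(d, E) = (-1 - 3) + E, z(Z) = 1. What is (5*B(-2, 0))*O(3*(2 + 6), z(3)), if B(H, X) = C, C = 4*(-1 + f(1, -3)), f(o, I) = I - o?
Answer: 300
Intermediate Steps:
O(d, E) = -4 + E
C = -20 (C = 4*(-1 + (-3 - 1*1)) = 4*(-1 + (-3 - 1)) = 4*(-1 - 4) = 4*(-5) = -20)
B(H, X) = -20
(5*B(-2, 0))*O(3*(2 + 6), z(3)) = (5*(-20))*(-4 + 1) = -100*(-3) = 300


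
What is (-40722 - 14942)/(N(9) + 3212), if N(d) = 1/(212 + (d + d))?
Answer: -12802720/738761 ≈ -17.330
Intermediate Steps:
N(d) = 1/(212 + 2*d)
(-40722 - 14942)/(N(9) + 3212) = (-40722 - 14942)/(1/(2*(106 + 9)) + 3212) = -55664/((½)/115 + 3212) = -55664/((½)*(1/115) + 3212) = -55664/(1/230 + 3212) = -55664/738761/230 = -55664*230/738761 = -12802720/738761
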